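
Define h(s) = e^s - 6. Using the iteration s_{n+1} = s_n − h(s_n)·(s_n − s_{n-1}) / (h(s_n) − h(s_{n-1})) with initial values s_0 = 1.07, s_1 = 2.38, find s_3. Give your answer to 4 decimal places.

1.7346

h(1.07) = -3.084621, h(2.38) = 4.804903
s_2 = 2.380000 − 4.804903·(2.380000 − 1.070000) / (4.804903 − (-3.084621)) = 2.380000 − (6.294423)/(7.889523) = 1.582180
h(1.582180) = -1.134451
s_3 = 1.582180 − (-1.134451)·(1.582180 − 2.380000) / (-1.134451 − 4.804903) = 1.582180 − (0.905088)/(-5.939354) = 1.734568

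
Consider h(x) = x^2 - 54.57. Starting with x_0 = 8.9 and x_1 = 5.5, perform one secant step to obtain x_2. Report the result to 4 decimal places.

7.1889

h(8.9) = 24.640000, h(5.5) = -24.320000
x_2 = 5.500000 − (-24.320000)·(5.500000 − 8.900000) / (-24.320000 − 24.640000) = 5.500000 − (82.688000)/(-48.960000) = 7.188889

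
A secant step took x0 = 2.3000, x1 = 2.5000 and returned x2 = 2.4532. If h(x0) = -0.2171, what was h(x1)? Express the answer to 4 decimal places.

The secant line through (2.3000, -0.2171) and (2.5000, h(x1)) crosses zero at x2 = 2.4532.
So (2.3000, -0.2171), (2.5000, h(x1)), (2.4532, 0) are collinear:
h(x1) = -0.2171 · (2.5000 − 2.4532) / (2.3000 − 2.4532) = -0.2171 · (0.046800)/(-0.153200) = 0.066320

0.0663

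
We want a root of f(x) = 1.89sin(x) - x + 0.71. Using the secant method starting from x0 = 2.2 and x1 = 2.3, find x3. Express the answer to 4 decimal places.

2.2179

f(2.2) = 0.038058, f(2.3) = -0.180617
x2 = 2.300000 − (-0.180617)·(2.300000 − 2.200000) / (-0.180617 − 0.038058) = 2.300000 − (-0.018062)/(-0.218675) = 2.217404
f(2.217404) = 0.001066
x3 = 2.217404 − 0.001066·(2.217404 − 2.300000) / (0.001066 − (-0.180617)) = 2.217404 − (-0.000088)/(0.181683) = 2.217889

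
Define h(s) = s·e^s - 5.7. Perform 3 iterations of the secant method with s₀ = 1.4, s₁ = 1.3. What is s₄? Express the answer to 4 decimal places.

h(1.4) = -0.022720, h(1.3) = -0.929914
s₂ = 1.300000 − (-0.929914)·(1.300000 − 1.400000) / (-0.929914 − (-0.022720)) = 1.300000 − (0.092991)/(-0.907194) = 1.402504
h(1.402504) = 0.001698
s₃ = 1.402504 − 0.001698·(1.402504 − 1.300000) / (0.001698 − (-0.929914)) = 1.402504 − (0.000174)/(0.931612) = 1.402318
h(1.402318) = -0.000127
s₄ = 1.402318 − (-0.000127)·(1.402318 − 1.402504) / (-0.000127 − 0.001698) = 1.402318 − (0.000000)/(-0.001824) = 1.402331

1.4023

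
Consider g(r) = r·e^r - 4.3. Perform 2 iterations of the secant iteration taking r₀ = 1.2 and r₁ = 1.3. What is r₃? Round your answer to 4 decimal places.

g(1.2) = -0.315860, g(1.3) = 0.470086
r₂ = 1.300000 − 0.470086·(1.300000 − 1.200000) / (0.470086 − (-0.315860)) = 1.300000 − (0.047009)/(0.785945) = 1.240189
g(1.240189) = -0.013580
r₃ = 1.240189 − (-0.013580)·(1.240189 − 1.300000) / (-0.013580 − 0.470086) = 1.240189 − (0.000812)/(-0.483666) = 1.241868

1.2419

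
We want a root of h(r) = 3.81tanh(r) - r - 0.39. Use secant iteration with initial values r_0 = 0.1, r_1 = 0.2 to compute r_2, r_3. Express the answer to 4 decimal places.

h(0.1) = -0.110265, h(0.2) = 0.162000
r_2 = 0.200000 − 0.162000·(0.200000 − 0.100000) / (0.162000 − (-0.110265)) = 0.200000 − (0.016200)/(0.272265) = 0.140499
h(0.140499) = 0.001308
r_3 = 0.140499 − 0.001308·(0.140499 − 0.200000) / (0.001308 − 0.162000) = 0.140499 − (-0.000078)/(-0.160692) = 0.140015

0.1405, 0.1400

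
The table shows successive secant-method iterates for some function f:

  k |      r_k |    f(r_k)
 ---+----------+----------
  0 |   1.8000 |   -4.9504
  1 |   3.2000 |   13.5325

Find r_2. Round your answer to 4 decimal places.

r_2 = 3.2000 − 13.5325·(3.2000 − 1.8000) / (13.5325 − (-4.9504))
   = 3.2000 − (18.945500)/(18.482900) = 2.174971

2.1750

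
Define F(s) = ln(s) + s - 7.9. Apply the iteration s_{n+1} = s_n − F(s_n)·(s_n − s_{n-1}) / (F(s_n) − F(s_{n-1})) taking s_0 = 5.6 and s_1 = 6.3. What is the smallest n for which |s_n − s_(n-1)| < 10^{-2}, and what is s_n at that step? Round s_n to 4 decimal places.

F(5.6) = -0.577233, F(6.3) = 0.240550
s_2 = 6.300000 − 0.240550·(0.700000)/(0.817783) = 6.094096;  |Δ| = 0.205904
F(6.094096) = 0.001417
s_3 = 6.094096 − 0.001417·(-0.205904)/(-0.239133) = 6.092876;  |Δ| = 0.001220
|s_3 − s_2| = 0.001220 < 10^{-2}

n = 3, s_n = 6.0929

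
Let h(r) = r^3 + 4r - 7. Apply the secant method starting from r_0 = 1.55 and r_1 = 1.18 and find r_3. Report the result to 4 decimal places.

1.2557

h(1.55) = 2.923875, h(1.18) = -0.636968
r_2 = 1.180000 − (-0.636968)·(1.180000 − 1.550000) / (-0.636968 − 2.923875) = 1.180000 − (0.235678)/(-3.560843) = 1.246186
h(1.246186) = -0.079954
r_3 = 1.246186 − (-0.079954)·(1.246186 − 1.180000) / (-0.079954 − (-0.636968)) = 1.246186 − (-0.005292)/(0.557014) = 1.255686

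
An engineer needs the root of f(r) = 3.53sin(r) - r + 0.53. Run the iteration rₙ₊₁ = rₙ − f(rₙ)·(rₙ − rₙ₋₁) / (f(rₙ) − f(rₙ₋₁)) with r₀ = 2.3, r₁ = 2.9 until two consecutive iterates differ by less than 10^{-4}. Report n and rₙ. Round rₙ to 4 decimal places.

f(2.3) = 0.862339, f(2.9) = -1.525450
r₂ = 2.900000 − (-1.525450)·(0.600000)/(-2.387789) = 2.516687;  |Δ| = 0.383313
f(2.516687) = 0.078435
r₃ = 2.516687 − 0.078435·(-0.383313)/(1.603885) = 2.535433;  |Δ| = 0.018745
f(2.535433) = 0.005665
r₄ = 2.535433 − 0.005665·(0.018745)/(-0.072770) = 2.536892;  |Δ| = 0.001459
f(2.536892) = -0.000030
r₅ = 2.536892 − (-0.000030)·(0.001459)/(-0.005695) = 2.536884;  |Δ| = 0.000008
|r₅ − r₄| = 0.000008 < 10^{-4}

n = 5, rₙ = 2.5369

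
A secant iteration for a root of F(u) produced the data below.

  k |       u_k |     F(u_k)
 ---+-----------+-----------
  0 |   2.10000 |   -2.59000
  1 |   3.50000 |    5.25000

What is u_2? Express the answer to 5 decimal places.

2.56250

u_2 = 3.50000 − 5.25000·(3.50000 − 2.10000) / (5.25000 − (-2.59000))
   = 3.50000 − (7.3500000)/(7.8400000) = 2.5625000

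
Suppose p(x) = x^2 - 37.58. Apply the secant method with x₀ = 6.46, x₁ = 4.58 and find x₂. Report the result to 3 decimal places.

6.084

p(6.46) = 4.15160, p(4.58) = -16.60360
x₂ = 4.58000 − (-16.60360)·(4.58000 − 6.46000) / (-16.60360 − 4.15160) = 4.58000 − (31.21477)/(-20.75520) = 6.08395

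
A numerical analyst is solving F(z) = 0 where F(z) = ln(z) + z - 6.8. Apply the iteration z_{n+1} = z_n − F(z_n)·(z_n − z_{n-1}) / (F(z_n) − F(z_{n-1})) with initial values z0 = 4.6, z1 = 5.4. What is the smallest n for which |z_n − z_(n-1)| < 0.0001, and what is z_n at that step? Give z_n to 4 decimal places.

F(4.6) = -0.673944, F(5.4) = 0.286399
z2 = 5.400000 − 0.286399·(0.800000)/(0.960343) = 5.161419;  |Δ| = 0.238581
F(5.161419) = 0.002631
z3 = 5.161419 − 0.002631·(-0.238581)/(-0.283768) = 5.159207;  |Δ| = 0.002212
F(5.159207) = -0.000010
z4 = 5.159207 − (-0.000010)·(-0.002212)/(-0.002641) = 5.159215;  |Δ| = 0.000008
|z4 − z3| = 0.000008 < 0.0001

n = 4, z_n = 5.1592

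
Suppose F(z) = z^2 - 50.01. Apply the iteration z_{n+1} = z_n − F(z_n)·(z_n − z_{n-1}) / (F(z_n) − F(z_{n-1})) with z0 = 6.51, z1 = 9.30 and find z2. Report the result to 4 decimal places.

6.9926

F(6.51) = -7.629900, F(9.30) = 36.480000
z2 = 9.300000 − 36.480000·(9.300000 − 6.510000) / (36.480000 − (-7.629900)) = 9.300000 − (101.779200)/(44.109900) = 6.992600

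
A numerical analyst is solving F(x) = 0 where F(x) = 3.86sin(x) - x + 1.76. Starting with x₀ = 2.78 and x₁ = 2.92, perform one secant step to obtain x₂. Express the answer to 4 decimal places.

2.8536

F(2.78) = 0.345530, F(2.92) = -0.311635
x₂ = 2.920000 − (-0.311635)·(2.920000 − 2.780000) / (-0.311635 − 0.345530) = 2.920000 − (-0.043629)/(-0.657166) = 2.853610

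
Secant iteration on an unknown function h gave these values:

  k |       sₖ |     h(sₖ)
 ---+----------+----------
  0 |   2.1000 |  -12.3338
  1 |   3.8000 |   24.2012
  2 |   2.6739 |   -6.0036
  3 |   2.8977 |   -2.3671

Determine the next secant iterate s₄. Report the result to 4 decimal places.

3.0434

s₄ = 2.8977 − (-2.3671)·(2.8977 − 2.6739) / (-2.3671 − (-6.0036))
   = 2.8977 − (-0.529757)/(3.636500) = 3.043378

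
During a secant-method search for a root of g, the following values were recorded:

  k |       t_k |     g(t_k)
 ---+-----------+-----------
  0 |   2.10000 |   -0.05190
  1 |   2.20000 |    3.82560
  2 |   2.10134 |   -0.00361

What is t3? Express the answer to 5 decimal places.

t3 = 2.10134 − (-0.00361)·(2.10134 − 2.20000) / (-0.00361 − 3.82560)
   = 2.10134 − (0.0003562)/(-3.8292100) = 2.1014330

2.10143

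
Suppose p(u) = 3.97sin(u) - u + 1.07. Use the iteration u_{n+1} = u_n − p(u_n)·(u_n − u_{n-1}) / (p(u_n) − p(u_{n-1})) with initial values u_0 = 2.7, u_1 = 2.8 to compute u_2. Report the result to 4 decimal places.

p(2.7) = 0.066698, p(2.8) = -0.400097
u_2 = 2.800000 − (-0.400097)·(2.800000 − 2.700000) / (-0.400097 − 0.066698) = 2.800000 − (-0.040010)/(-0.466795) = 2.714289

2.7143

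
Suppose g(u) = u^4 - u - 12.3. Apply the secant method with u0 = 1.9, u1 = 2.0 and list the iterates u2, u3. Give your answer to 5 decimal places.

1.94072, 1.94258

g(1.9) = -1.1679000, g(2.0) = 1.7000000
u2 = 2.0000000 − 1.7000000·(2.0000000 − 1.9000000) / (1.7000000 − (-1.1679000)) = 2.0000000 − (0.1700000)/(2.8679000) = 1.9407232
g(1.9407232) = -0.0549056
u3 = 1.9407232 − (-0.0549056)·(1.9407232 − 2.0000000) / (-0.0549056 − 1.7000000) = 1.9407232 − (0.0032546)/(-1.7549056) = 1.9425778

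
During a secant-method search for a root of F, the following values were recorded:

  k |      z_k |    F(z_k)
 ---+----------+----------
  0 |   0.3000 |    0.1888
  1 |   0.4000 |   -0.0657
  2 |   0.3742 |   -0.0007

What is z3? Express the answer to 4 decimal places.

z3 = 0.3742 − (-0.0007)·(0.3742 − 0.4000) / (-0.0007 − (-0.0657))
   = 0.3742 − (0.000018)/(0.065000) = 0.373922

0.3739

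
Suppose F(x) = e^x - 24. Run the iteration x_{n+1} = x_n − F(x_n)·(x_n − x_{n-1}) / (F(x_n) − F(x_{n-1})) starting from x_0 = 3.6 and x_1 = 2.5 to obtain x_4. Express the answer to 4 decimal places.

F(3.6) = 12.598234, F(2.5) = -11.817506
x_2 = 2.500000 − (-11.817506)·(2.500000 − 3.600000) / (-11.817506 − 12.598234) = 2.500000 − (12.999257)/(-24.415740) = 3.032413
F(3.032413) = -3.252766
x_3 = 3.032413 − (-3.252766)·(3.032413 − 2.500000) / (-3.252766 − (-11.817506)) = 3.032413 − (-1.731815)/(8.564741) = 3.234616
F(3.234616) = 1.396612
x_4 = 3.234616 − 1.396612·(3.234616 − 3.032413) / (1.396612 − (-3.252766)) = 3.234616 − (0.282399)/(4.649377) = 3.173877

3.1739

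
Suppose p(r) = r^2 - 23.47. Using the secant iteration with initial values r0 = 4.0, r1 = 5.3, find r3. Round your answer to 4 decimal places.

4.8427

p(4.0) = -7.470000, p(5.3) = 4.620000
r2 = 5.300000 − 4.620000·(5.300000 − 4.000000) / (4.620000 − (-7.470000)) = 5.300000 − (6.006000)/(12.090000) = 4.803226
p(4.803226) = -0.399022
r3 = 4.803226 − (-0.399022)·(4.803226 − 5.300000) / (-0.399022 − 4.620000) = 4.803226 − (0.198224)/(-5.019022) = 4.842720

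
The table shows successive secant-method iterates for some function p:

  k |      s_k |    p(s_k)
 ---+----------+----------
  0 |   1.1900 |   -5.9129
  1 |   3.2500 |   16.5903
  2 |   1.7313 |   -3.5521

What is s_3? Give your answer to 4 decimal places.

1.9991

s_3 = 1.7313 − (-3.5521)·(1.7313 − 3.2500) / (-3.5521 − 16.5903)
   = 1.7313 − (5.394574)/(-20.142400) = 1.999122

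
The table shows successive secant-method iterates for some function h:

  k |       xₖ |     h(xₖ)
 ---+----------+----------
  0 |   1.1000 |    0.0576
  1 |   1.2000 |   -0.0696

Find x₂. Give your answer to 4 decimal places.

1.1453

x₂ = 1.2000 − (-0.0696)·(1.2000 − 1.1000) / (-0.0696 − 0.0576)
   = 1.2000 − (-0.006960)/(-0.127200) = 1.145283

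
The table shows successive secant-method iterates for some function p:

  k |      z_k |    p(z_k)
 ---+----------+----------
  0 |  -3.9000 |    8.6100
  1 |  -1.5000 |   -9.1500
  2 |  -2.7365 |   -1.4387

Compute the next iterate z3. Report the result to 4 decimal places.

-2.9672

z3 = -2.7365 − (-1.4387)·(-2.7365 − (-1.5000)) / (-1.4387 − (-9.1500))
   = -2.7365 − (1.778953)/(7.711300) = -2.967194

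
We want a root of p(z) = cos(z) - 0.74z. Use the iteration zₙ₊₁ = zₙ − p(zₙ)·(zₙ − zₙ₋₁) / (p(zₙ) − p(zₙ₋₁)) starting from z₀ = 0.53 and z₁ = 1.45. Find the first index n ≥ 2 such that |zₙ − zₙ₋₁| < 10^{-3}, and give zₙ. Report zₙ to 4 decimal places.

p(0.53) = 0.470607, p(1.45) = -0.952497
z₂ = 1.450000 − (-0.952497)·(0.920000)/(-1.423104) = 0.834235;  |Δ| = 0.615765
p(0.834235) = 0.054410
z₃ = 0.834235 − 0.054410·(-0.615765)/(1.006908) = 0.867509;  |Δ| = 0.033274
p(0.867509) = 0.004771
z₄ = 0.867509 − 0.004771·(0.033274)/(-0.049639) = 0.870708;  |Δ| = 0.003198
p(0.870708) = -0.000038
z₅ = 0.870708 − (-0.000038)·(0.003198)/(-0.004809) = 0.870682;  |Δ| = 0.000025
|z₅ − z₄| = 0.000025 < 10^{-3}

n = 5, zₙ = 0.8707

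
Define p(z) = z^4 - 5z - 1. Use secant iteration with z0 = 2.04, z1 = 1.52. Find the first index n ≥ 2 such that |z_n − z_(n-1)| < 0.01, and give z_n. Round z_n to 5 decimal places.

n = 5, z_n = 1.77197

p(2.04) = 6.1189146, p(1.52) = -3.2620518
z2 = 1.5200000 − (-3.2620518)·(-0.5200000)/(-9.3809664) = 1.7008201;  |Δ| = 0.1808201
p(1.7008201) = -1.1358727
z3 = 1.7008201 − (-1.1358727)·(0.1808201)/(2.1261791) = 1.7974199;  |Δ| = 0.0965999
p(1.7974199) = 0.4504415
z4 = 1.7974199 − 0.4504415·(0.0965999)/(1.5863142) = 1.7699899;  |Δ| = 0.0274300
p(1.7699899) = -0.0351107
z5 = 1.7699899 − (-0.0351107)·(-0.0274300)/(-0.4855521) = 1.7719734;  |Δ| = 0.0019835
|z5 − z4| = 0.0019835 < 0.01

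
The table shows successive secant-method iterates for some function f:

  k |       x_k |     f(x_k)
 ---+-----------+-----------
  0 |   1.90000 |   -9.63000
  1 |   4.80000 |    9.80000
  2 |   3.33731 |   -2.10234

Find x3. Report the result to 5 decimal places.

x3 = 3.33731 − (-2.10234)·(3.33731 − 4.80000) / (-2.10234 − 9.80000)
   = 3.33731 − (3.0750717)/(-11.9023400) = 3.5956686

3.59567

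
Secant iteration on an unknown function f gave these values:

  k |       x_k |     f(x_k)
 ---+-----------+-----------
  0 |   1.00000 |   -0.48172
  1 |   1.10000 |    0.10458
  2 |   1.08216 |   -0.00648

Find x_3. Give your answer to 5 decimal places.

x_3 = 1.08216 − (-0.00648)·(1.08216 − 1.10000) / (-0.00648 − 0.10458)
   = 1.08216 − (0.0001156)/(-0.1110600) = 1.0832009

1.08320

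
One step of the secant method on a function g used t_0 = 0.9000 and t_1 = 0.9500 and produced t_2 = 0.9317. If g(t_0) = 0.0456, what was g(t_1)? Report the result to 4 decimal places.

The secant line through (0.9000, 0.0456) and (0.9500, g(t_1)) crosses zero at t_2 = 0.9317.
So (0.9000, 0.0456), (0.9500, g(t_1)), (0.9317, 0) are collinear:
g(t_1) = 0.0456 · (0.9500 − 0.9317) / (0.9000 − 0.9317) = 0.0456 · (0.018300)/(-0.031700) = -0.026324

-0.0263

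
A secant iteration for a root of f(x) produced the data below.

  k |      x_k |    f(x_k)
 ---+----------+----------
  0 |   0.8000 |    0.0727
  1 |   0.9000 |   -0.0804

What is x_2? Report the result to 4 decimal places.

0.8475

x_2 = 0.9000 − (-0.0804)·(0.9000 − 0.8000) / (-0.0804 − 0.0727)
   = 0.9000 − (-0.008040)/(-0.153100) = 0.847485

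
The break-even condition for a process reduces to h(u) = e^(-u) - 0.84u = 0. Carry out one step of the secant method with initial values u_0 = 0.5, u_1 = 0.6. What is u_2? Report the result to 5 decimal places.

h(0.5) = 0.1865307, h(0.6) = 0.0448116
u_2 = 0.6000000 − 0.0448116·(0.6000000 − 0.5000000) / (0.0448116 − 0.1865307) = 0.6000000 − (0.0044812)/(-0.1417190) = 0.6316201

0.63162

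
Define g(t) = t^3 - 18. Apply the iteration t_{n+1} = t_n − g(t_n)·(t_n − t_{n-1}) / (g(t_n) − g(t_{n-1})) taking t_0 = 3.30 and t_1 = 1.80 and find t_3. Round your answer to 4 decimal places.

g(3.30) = 17.937000, g(1.80) = -12.168000
t_2 = 1.800000 − (-12.168000)·(1.800000 − 3.300000) / (-12.168000 − 17.937000) = 1.800000 − (18.252000)/(-30.105000) = 2.406278
g(2.406278) = -4.067232
t_3 = 2.406278 − (-4.067232)·(2.406278 − 1.800000) / (-4.067232 − (-12.168000)) = 2.406278 − (-2.465873)/(8.100768) = 2.710678

2.7107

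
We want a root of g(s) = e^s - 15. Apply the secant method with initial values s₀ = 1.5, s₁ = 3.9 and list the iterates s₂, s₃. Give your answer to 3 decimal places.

2.062, 2.378

g(1.5) = -10.51831, g(3.9) = 34.40245
s₂ = 3.90000 − 34.40245·(3.90000 − 1.50000) / (34.40245 − (-10.51831)) = 3.90000 − (82.56588)/(44.92076) = 2.06197
g(2.06197) = -7.13859
s₃ = 2.06197 − (-7.13859)·(2.06197 − 3.90000) / (-7.13859 − 34.40245) = 2.06197 − (13.12097)/(-41.54104) = 2.37782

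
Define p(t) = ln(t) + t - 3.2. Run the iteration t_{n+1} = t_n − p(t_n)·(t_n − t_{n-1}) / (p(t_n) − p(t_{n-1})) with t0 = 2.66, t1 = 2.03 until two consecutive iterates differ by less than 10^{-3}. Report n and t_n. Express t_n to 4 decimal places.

p(2.66) = 0.438326, p(2.03) = -0.461964
t2 = 2.030000 − (-0.461964)·(-0.630000)/(-0.900290) = 2.353271;  |Δ| = 0.323271
p(2.353271) = 0.009077
t3 = 2.353271 − 0.009077·(0.323271)/(0.471041) = 2.347041;  |Δ| = 0.006229
p(2.347041) = 0.000197
t4 = 2.347041 − 0.000197·(-0.006229)/(-0.008880) = 2.346903;  |Δ| = 0.000138
|t4 − t3| = 0.000138 < 10^{-3}

n = 4, t_n = 2.3469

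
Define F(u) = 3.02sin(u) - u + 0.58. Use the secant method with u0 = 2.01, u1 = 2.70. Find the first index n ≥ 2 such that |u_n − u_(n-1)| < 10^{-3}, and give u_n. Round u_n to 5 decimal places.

n = 5, u_n = 2.46677

F(2.01) = 1.3033735, F(2.70) = -0.8293128
u2 = 2.7000000 − (-0.8293128)·(0.6900000)/(-2.1326863) = 2.4316878;  |Δ| = 0.2683122
F(2.4316878) = 0.1166324
u3 = 2.4316878 − 0.1166324·(-0.2683122)/(0.9459451) = 2.4647699;  |Δ| = 0.0330821
F(2.4647699) = 0.0067144
u4 = 2.4647699 − 0.0067144·(0.0330821)/(-0.1099180) = 2.4667907;  |Δ| = 0.0020208
F(2.4667907) = -0.0000679
u5 = 2.4667907 − (-0.0000679)·(0.0020208)/(-0.0067823) = 2.4667705;  |Δ| = 0.0000202
|u5 − u4| = 0.0000202 < 10^{-3}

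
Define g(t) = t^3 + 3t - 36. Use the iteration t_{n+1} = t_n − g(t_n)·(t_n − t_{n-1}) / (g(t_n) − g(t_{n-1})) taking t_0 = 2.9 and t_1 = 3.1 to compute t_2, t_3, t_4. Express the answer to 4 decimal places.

2.9970, 2.9999, 3.0000

g(2.9) = -2.911000, g(3.1) = 3.091000
t_2 = 3.100000 − 3.091000·(3.100000 − 2.900000) / (3.091000 − (-2.911000)) = 3.100000 − (0.618200)/(6.002000) = 2.997001
g(2.997001) = -0.089889
t_3 = 2.997001 − (-0.089889)·(2.997001 − 3.100000) / (-0.089889 − 3.091000) = 2.997001 − (0.009258)/(-3.180889) = 2.999912
g(2.999912) = -0.002650
t_4 = 2.999912 − (-0.002650)·(2.999912 − 2.997001) / (-0.002650 − (-0.089889)) = 2.999912 − (-0.000008)/(0.087239) = 3.000000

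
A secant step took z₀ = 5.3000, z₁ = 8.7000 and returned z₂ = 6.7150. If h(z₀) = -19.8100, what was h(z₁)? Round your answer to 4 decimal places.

The secant line through (5.3000, -19.8100) and (8.7000, h(z₁)) crosses zero at z₂ = 6.7150.
So (5.3000, -19.8100), (8.7000, h(z₁)), (6.7150, 0) are collinear:
h(z₁) = -19.8100 · (8.7000 − 6.7150) / (5.3000 − 6.7150) = -19.8100 · (1.985000)/(-1.415000) = 27.790000

27.7900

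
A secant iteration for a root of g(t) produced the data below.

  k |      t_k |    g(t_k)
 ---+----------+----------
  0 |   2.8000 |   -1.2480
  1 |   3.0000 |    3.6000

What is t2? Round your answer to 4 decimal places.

2.8515

t2 = 3.0000 − 3.6000·(3.0000 − 2.8000) / (3.6000 − (-1.2480))
   = 3.0000 − (0.720000)/(4.848000) = 2.851485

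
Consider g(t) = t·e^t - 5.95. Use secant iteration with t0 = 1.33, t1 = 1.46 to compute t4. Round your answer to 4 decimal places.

1.4275

g(1.33) = -0.921212, g(1.46) = 0.336701
t2 = 1.460000 − 0.336701·(1.460000 − 1.330000) / (0.336701 − (-0.921212)) = 1.460000 − (0.043771)/(1.257913) = 1.425203
g(1.425203) = -0.023002
t3 = 1.425203 − (-0.023002)·(1.425203 − 1.460000) / (-0.023002 − 0.336701) = 1.425203 − (0.000800)/(-0.359702) = 1.427428
g(1.427428) = -0.000525
t4 = 1.427428 − (-0.000525)·(1.427428 − 1.425203) / (-0.000525 − (-0.023002)) = 1.427428 − (-0.000001)/(0.022477) = 1.427480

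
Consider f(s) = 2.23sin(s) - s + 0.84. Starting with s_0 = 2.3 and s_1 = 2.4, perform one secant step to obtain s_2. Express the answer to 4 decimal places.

2.3791

f(2.3) = 0.202923, f(2.4) = -0.053717
s_2 = 2.400000 − (-0.053717)·(2.400000 − 2.300000) / (-0.053717 − 0.202923) = 2.400000 − (-0.005372)/(-0.256640) = 2.379069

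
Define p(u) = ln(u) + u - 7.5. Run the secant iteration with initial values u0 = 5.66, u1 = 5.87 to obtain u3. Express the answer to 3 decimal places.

p(5.66) = -0.10658, p(5.87) = 0.13985
u2 = 5.87000 − 0.13985·(5.87000 − 5.66000) / (0.13985 − (-0.10658)) = 5.87000 − (0.02937)/(0.24643) = 5.75082
p(5.75082) = 0.00016
u3 = 5.75082 − 0.00016·(5.75082 − 5.87000) / (0.00016 − 0.13985) = 5.75082 − (-0.00002)/(-0.13969) = 5.75068

5.751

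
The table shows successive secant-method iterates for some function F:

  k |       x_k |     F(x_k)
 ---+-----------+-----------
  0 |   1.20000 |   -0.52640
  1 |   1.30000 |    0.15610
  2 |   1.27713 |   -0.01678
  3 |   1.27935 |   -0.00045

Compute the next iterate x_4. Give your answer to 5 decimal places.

1.27941

x_4 = 1.27935 − (-0.00045)·(1.27935 − 1.27713) / (-0.00045 − (-0.01678))
   = 1.27935 − (-0.0000010)/(0.0163300) = 1.2794112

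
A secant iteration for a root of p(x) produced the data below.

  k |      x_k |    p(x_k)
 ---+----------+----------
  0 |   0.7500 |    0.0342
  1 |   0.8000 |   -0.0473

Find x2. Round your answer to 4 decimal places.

0.7710

x2 = 0.8000 − (-0.0473)·(0.8000 − 0.7500) / (-0.0473 − 0.0342)
   = 0.8000 − (-0.002365)/(-0.081500) = 0.770982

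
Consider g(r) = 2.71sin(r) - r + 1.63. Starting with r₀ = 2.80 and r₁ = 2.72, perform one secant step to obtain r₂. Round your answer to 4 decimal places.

2.7254

g(2.80) = -0.262182, g(2.72) = 0.018970
r₂ = 2.720000 − 0.018970·(2.720000 − 2.800000) / (0.018970 − (-0.262182)) = 2.720000 − (-0.001518)/(0.281153) = 2.725398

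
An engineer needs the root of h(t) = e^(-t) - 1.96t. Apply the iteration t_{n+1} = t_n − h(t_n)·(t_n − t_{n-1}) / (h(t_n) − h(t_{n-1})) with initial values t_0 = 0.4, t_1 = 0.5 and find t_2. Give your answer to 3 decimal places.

0.356

h(0.4) = -0.11368, h(0.5) = -0.37347
t_2 = 0.50000 − (-0.37347)·(0.50000 − 0.40000) / (-0.37347 − (-0.11368)) = 0.50000 − (-0.03735)/(-0.25979) = 0.35624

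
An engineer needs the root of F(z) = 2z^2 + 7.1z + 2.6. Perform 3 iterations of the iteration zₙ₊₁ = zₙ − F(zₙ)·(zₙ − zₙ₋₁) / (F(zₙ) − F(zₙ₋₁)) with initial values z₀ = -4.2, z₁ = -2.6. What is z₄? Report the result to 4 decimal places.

F(-4.2) = 8.060000, F(-2.6) = -2.340000
z₂ = -2.600000 − (-2.340000)·(-2.600000 − (-4.200000)) / (-2.340000 − 8.060000) = -2.600000 − (-3.744000)/(-10.400000) = -2.960000
F(-2.960000) = -0.892800
z₃ = -2.960000 − (-0.892800)·(-2.960000 − (-2.600000)) / (-0.892800 − (-2.340000)) = -2.960000 − (0.321408)/(1.447200) = -3.182090
F(-3.182090) = 0.258552
z₄ = -3.182090 − 0.258552·(-3.182090 − (-2.960000)) / (0.258552 − (-0.892800)) = -3.182090 − (-0.057422)/(1.151352) = -3.132216

-3.1322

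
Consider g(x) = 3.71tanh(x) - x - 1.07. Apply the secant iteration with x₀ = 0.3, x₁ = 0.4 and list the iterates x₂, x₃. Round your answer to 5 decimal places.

0.42639, 0.42819

g(0.3) = -0.2892302, g(0.4) = -0.0603894
x₂ = 0.4000000 − (-0.0603894)·(0.4000000 − 0.3000000) / (-0.0603894 − (-0.2892302)) = 0.4000000 − (-0.0060389)/(0.2288409) = 0.4263892
g(0.4263892) = -0.0038587
x₃ = 0.4263892 − (-0.0038587)·(0.4263892 − 0.4000000) / (-0.0038587 − (-0.0603894)) = 0.4263892 − (-0.0001018)/(0.0565306) = 0.4281905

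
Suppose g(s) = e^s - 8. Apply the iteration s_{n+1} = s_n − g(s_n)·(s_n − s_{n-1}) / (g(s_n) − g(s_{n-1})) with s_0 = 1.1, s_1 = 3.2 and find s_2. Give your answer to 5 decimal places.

1.58732

g(1.1) = -4.9958340, g(3.2) = 16.5325302
s_2 = 3.2000000 − 16.5325302·(3.2000000 − 1.1000000) / (16.5325302 − (-4.9958340)) = 3.2000000 − (34.7183134)/(21.5283642) = 1.5873223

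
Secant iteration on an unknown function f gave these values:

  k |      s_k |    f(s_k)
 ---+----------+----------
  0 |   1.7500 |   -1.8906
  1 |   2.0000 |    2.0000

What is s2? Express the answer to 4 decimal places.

s2 = 2.0000 − 2.0000·(2.0000 − 1.7500) / (2.0000 − (-1.8906))
   = 2.0000 − (0.500000)/(3.890600) = 1.871485

1.8715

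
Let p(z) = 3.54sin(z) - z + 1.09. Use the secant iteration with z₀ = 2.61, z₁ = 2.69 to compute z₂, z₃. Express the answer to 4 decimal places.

p(2.61) = 0.274450, p(2.69) = -0.055147
z₂ = 2.690000 − (-0.055147)·(2.690000 − 2.610000) / (-0.055147 − 0.274450) = 2.690000 − (-0.004412)/(-0.329598) = 2.676615
p(2.676615) = 0.000732
z₃ = 2.676615 − 0.000732·(2.676615 − 2.690000) / (0.000732 − (-0.055147)) = 2.676615 − (-0.000010)/(0.055880) = 2.676790

2.6766, 2.6768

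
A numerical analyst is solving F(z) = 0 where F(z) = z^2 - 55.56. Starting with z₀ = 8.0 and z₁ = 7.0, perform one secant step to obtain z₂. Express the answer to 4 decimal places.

7.4373

F(8.0) = 8.440000, F(7.0) = -6.560000
z₂ = 7.000000 − (-6.560000)·(7.000000 − 8.000000) / (-6.560000 − 8.440000) = 7.000000 − (6.560000)/(-15.000000) = 7.437333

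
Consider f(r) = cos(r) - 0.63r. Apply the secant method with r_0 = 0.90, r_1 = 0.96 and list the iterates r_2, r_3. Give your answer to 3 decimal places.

f(0.90) = 0.05461, f(0.96) = -0.03128
r_2 = 0.96000 − (-0.03128)·(0.96000 − 0.90000) / (-0.03128 − 0.05461) = 0.96000 − (-0.00188)/(-0.08589) = 0.93815
f(0.93815) = 0.00025
r_3 = 0.93815 − 0.00025·(0.93815 − 0.96000) / (0.00025 − (-0.03128)) = 0.93815 − (-0.00001)/(0.03153) = 0.93832

0.938, 0.938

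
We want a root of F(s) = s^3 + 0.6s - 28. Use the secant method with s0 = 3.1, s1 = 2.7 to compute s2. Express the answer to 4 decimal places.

2.9589

F(3.1) = 3.651000, F(2.7) = -6.697000
s2 = 2.700000 − (-6.697000)·(2.700000 − 3.100000) / (-6.697000 − 3.651000) = 2.700000 − (2.678800)/(-10.348000) = 2.958871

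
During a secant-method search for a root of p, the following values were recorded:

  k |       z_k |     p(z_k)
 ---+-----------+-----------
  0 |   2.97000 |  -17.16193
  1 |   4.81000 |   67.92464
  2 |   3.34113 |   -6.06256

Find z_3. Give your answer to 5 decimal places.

z_3 = 3.34113 − (-6.06256)·(3.34113 − 4.81000) / (-6.06256 − 67.92464)
   = 3.34113 − (8.9051125)/(-73.9872000) = 3.4614902

3.46149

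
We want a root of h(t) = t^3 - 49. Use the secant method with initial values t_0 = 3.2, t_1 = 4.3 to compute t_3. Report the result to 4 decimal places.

3.6471

h(3.2) = -16.232000, h(4.3) = 30.507000
t_2 = 4.300000 − 30.507000·(4.300000 − 3.200000) / (30.507000 − (-16.232000)) = 4.300000 − (33.557700)/(46.739000) = 3.582019
h(3.582019) = -3.039604
t_3 = 3.582019 − (-3.039604)·(3.582019 − 4.300000) / (-3.039604 − 30.507000) = 3.582019 − (2.182377)/(-33.546604) = 3.647074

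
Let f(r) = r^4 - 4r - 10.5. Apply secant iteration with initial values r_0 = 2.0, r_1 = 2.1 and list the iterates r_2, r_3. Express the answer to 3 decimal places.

f(2.0) = -2.50000, f(2.1) = 0.54810
r_2 = 2.10000 − 0.54810·(2.10000 − 2.00000) / (0.54810 − (-2.50000)) = 2.10000 − (0.05481)/(3.04810) = 2.08202
f(2.08202) = -0.03758
r_3 = 2.08202 − (-0.03758)·(2.08202 − 2.10000) / (-0.03758 − 0.54810) = 2.08202 − (0.00068)/(-0.58568) = 2.08317

2.082, 2.083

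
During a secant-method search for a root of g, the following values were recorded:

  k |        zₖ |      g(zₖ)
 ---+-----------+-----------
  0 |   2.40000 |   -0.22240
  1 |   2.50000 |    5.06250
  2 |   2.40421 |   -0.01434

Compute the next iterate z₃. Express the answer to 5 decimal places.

z₃ = 2.40421 − (-0.01434)·(2.40421 − 2.50000) / (-0.01434 − 5.06250)
   = 2.40421 − (0.0013736)/(-5.0768400) = 2.4044806

2.40448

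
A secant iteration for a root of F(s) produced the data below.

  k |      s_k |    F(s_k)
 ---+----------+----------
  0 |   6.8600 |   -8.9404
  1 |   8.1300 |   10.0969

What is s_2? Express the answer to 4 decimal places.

7.4564

s_2 = 8.1300 − 10.0969·(8.1300 − 6.8600) / (10.0969 − (-8.9404))
   = 8.1300 − (12.823063)/(19.037300) = 7.456424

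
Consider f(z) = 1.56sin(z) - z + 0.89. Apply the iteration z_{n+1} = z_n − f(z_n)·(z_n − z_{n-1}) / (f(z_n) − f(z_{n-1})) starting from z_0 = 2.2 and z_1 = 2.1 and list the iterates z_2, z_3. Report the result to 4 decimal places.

2.1737, 2.1744

f(2.2) = -0.048746, f(2.1) = 0.136607
z_2 = 2.100000 − 0.136607·(2.100000 − 2.200000) / (0.136607 − (-0.048746)) = 2.100000 − (-0.013661)/(0.185352) = 2.173701
f(2.173701) = 0.001258
z_3 = 2.173701 − 0.001258·(2.173701 − 2.100000) / (0.001258 − 0.136607) = 2.173701 − (0.000093)/(-0.135348) = 2.174386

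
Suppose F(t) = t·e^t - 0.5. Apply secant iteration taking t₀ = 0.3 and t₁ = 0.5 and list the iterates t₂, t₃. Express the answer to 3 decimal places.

0.345, 0.351

F(0.3) = -0.09504, F(0.5) = 0.32436
t₂ = 0.50000 − 0.32436·(0.50000 − 0.30000) / (0.32436 − (-0.09504)) = 0.50000 − (0.06487)/(0.41940) = 0.34532
F(0.34532) = -0.01225
t₃ = 0.34532 − (-0.01225)·(0.34532 − 0.50000) / (-0.01225 − 0.32436) = 0.34532 − (0.00189)/(-0.33661) = 0.35095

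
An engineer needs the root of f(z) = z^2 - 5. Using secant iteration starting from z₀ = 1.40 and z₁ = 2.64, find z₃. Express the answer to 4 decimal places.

2.2290

f(1.40) = -3.040000, f(2.64) = 1.969600
z₂ = 2.640000 − 1.969600·(2.640000 − 1.400000) / (1.969600 − (-3.040000)) = 2.640000 − (2.442304)/(5.009600) = 2.152475
f(2.152475) = -0.366850
z₃ = 2.152475 − (-0.366850)·(2.152475 − 2.640000) / (-0.366850 − 1.969600) = 2.152475 − (0.178849)/(-2.336450) = 2.229022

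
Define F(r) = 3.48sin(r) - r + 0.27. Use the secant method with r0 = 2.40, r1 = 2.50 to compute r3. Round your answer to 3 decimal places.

2.461

F(2.40) = 0.22061, F(2.50) = -0.14732
r2 = 2.50000 − (-0.14732)·(2.50000 − 2.40000) / (-0.14732 − 0.22061) = 2.50000 − (-0.01473)/(-0.36793) = 2.45996
F(2.45996) = 0.00265
r3 = 2.45996 − 0.00265·(2.45996 − 2.50000) / (0.00265 − (-0.14732)) = 2.45996 − (-0.00011)/(0.14997) = 2.46067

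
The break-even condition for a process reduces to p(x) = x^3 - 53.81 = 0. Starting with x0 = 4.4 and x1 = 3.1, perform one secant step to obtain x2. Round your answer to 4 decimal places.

p(4.4) = 31.374000, p(3.1) = -24.019000
x2 = 3.100000 − (-24.019000)·(3.100000 − 4.400000) / (-24.019000 − 31.374000) = 3.100000 − (31.224700)/(-55.393000) = 3.663694

3.6637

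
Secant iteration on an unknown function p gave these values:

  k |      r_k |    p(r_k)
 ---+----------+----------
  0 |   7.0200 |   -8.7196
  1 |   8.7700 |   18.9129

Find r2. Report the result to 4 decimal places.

7.5722

r2 = 8.7700 − 18.9129·(8.7700 − 7.0200) / (18.9129 − (-8.7196))
   = 8.7700 − (33.097575)/(27.632500) = 7.572223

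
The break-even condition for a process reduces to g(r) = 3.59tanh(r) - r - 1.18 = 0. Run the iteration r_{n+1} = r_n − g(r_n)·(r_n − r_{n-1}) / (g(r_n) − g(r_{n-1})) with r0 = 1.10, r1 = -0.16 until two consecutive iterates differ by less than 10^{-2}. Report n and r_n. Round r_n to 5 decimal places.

n = 6, r_n = 0.51163

g(1.10) = 0.5937915, g(-0.16) = -1.5895481
r2 = -0.1600000 − (-1.5895481)·(-1.2600000)/(-2.1833396) = 0.7573244;  |Δ| = 0.9173244
g(0.7573244) = 0.3584744
r3 = 0.7573244 − 0.3584744·(0.9173244)/(1.9480225) = 0.5885187;  |Δ| = 0.1688057
g(0.5885187) = 0.1299788
r4 = 0.5885187 − 0.1299788·(-0.1688057)/(-0.2284955) = 0.4924942;  |Δ| = 0.0960245
g(0.4924942) = -0.0347585
r5 = 0.4924942 − (-0.0347585)·(-0.0960245)/(-0.1647373) = 0.5127547;  |Δ| = 0.0202605
g(0.5127547) = 0.0020439
r6 = 0.5127547 − 0.0020439·(0.0202605)/(0.0368024) = 0.5116295;  |Δ| = 0.0011252
|r6 − r5| = 0.0011252 < 10^{-2}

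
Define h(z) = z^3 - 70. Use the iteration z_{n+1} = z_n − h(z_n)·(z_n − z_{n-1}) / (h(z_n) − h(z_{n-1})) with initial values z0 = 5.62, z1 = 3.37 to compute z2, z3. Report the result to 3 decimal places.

3.883, 4.173

h(5.62) = 107.50433, h(3.37) = -31.72725
z2 = 3.37000 − (-31.72725)·(3.37000 − 5.62000) / (-31.72725 − 107.50433) = 3.37000 − (71.38631)/(-139.23158) = 3.88272
h(3.88272) = -11.46616
z3 = 3.88272 − (-11.46616)·(3.88272 − 3.37000) / (-11.46616 − (-31.72725)) = 3.88272 − (-5.87889)/(20.26108) = 4.17287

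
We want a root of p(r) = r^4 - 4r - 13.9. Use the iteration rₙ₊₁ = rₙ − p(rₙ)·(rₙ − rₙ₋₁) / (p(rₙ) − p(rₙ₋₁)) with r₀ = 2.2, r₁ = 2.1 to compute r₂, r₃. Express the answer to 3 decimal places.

p(2.2) = 0.72560, p(2.1) = -2.85190
r₂ = 2.10000 − (-2.85190)·(2.10000 − 2.20000) / (-2.85190 − 0.72560) = 2.10000 − (0.28519)/(-3.57750) = 2.17972
p(2.17972) = -0.04526
r₃ = 2.17972 − (-0.04526)·(2.17972 − 2.10000) / (-0.04526 − (-2.85190)) = 2.17972 − (-0.00361)/(2.80664) = 2.18100

2.180, 2.181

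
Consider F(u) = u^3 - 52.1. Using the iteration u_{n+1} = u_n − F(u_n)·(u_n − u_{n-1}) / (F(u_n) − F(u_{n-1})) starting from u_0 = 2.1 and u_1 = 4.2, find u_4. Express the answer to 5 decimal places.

F(2.1) = -42.8390000, F(4.2) = 21.9880000
u_2 = 4.2000000 − 21.9880000·(4.2000000 − 2.1000000) / (21.9880000 − (-42.8390000)) = 4.2000000 − (46.1748000)/(64.8270000) = 3.4877227
F(3.4877227) = -9.6746096
u_3 = 3.4877227 − (-9.6746096)·(3.4877227 − 4.2000000) / (-9.6746096 − 21.9880000) = 3.4877227 − (6.8910048)/(-31.6626096) = 3.7053613
F(3.7053613) = -1.2264935
u_4 = 3.7053613 − (-1.2264935)·(3.7053613 − 3.4877227) / (-1.2264935 − (-9.6746096)) = 3.7053613 − (-0.2669323)/(8.4481161) = 3.7369579

3.73696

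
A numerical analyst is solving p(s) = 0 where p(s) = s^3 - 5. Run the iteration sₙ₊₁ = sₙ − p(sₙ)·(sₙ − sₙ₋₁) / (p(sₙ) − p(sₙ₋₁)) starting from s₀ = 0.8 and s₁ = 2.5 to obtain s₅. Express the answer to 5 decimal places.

1.70542

p(0.8) = -4.4880000, p(2.5) = 10.6250000
s₂ = 2.5000000 − 10.6250000·(2.5000000 − 0.8000000) / (10.6250000 − (-4.4880000)) = 2.5000000 − (18.0625000)/(15.1130000) = 1.3048369
p(1.3048369) = -2.7783856
s₃ = 1.3048369 − (-2.7783856)·(1.3048369 − 2.5000000) / (-2.7783856 − 10.6250000) = 1.3048369 − (3.3206239)/(-13.4033856) = 1.5525821
p(1.5525821) = -1.2574838
s₄ = 1.5525821 − (-1.2574838)·(1.5525821 − 1.3048369) / (-1.2574838 − (-2.7783856)) = 1.5525821 − (-0.3115355)/(1.5209018) = 1.7574181
p(1.7574181) = 0.4278183
s₅ = 1.7574181 − 0.4278183·(1.7574181 − 1.5525821) / (0.4278183 − (-1.2574838)) = 1.7574181 − (0.0876326)/(1.6853021) = 1.7054200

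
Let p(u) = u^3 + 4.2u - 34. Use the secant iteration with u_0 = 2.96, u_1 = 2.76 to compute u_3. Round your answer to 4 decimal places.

2.8104

p(2.96) = 4.366336, p(2.76) = -1.383424
u_2 = 2.760000 − (-1.383424)·(2.760000 − 2.960000) / (-1.383424 − 4.366336) = 2.760000 − (0.276685)/(-5.749760) = 2.808121
p(2.808121) = -0.062328
u_3 = 2.808121 − (-0.062328)·(2.808121 − 2.760000) / (-0.062328 − (-1.383424)) = 2.808121 − (-0.002999)/(1.321096) = 2.810391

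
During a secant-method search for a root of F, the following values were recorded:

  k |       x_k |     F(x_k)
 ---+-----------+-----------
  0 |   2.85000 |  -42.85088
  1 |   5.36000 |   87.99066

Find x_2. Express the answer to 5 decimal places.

x_2 = 5.36000 − 87.99066·(5.36000 − 2.85000) / (87.99066 − (-42.85088))
   = 5.36000 − (220.8565566)/(130.8415400) = 3.6720303

3.67203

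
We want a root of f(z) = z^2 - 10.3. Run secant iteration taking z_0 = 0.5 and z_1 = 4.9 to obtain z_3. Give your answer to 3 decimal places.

f(0.5) = -10.05000, f(4.9) = 13.71000
z_2 = 4.90000 − 13.71000·(4.90000 − 0.50000) / (13.71000 − (-10.05000)) = 4.90000 − (60.32400)/(23.76000) = 2.36111
f(2.36111) = -4.72515
z_3 = 2.36111 − (-4.72515)·(2.36111 − 4.90000) / (-4.72515 − 13.71000) = 2.36111 − (11.99664)/(-18.43515) = 3.01186

3.012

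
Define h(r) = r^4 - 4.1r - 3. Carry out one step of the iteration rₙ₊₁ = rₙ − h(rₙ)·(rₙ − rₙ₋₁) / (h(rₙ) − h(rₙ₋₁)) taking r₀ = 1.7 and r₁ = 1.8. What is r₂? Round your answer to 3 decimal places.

1.793

h(1.7) = -1.61790, h(1.8) = 0.11760
r₂ = 1.80000 − 0.11760·(1.80000 − 1.70000) / (0.11760 − (-1.61790)) = 1.80000 − (0.01176)/(1.73550) = 1.79322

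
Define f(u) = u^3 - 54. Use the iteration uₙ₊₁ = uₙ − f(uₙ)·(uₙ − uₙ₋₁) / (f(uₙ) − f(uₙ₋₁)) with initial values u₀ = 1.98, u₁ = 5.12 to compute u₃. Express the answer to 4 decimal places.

f(1.98) = -46.237608, f(5.12) = 80.217728
u₂ = 5.120000 − 80.217728·(5.120000 − 1.980000) / (80.217728 − (-46.237608)) = 5.120000 − (251.883666)/(126.455336) = 3.128121
f(3.128121) = -23.390881
u₃ = 3.128121 − (-23.390881)·(3.128121 − 5.120000) / (-23.390881 − 80.217728) = 3.128121 − (46.591792)/(-103.608609) = 3.577812

3.5778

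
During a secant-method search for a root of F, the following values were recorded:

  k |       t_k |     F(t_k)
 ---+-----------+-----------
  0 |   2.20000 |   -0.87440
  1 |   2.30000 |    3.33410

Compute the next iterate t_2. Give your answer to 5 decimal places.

2.22078

t_2 = 2.30000 − 3.33410·(2.30000 − 2.20000) / (3.33410 − (-0.87440))
   = 2.30000 − (0.3334100)/(4.2085000) = 2.2207770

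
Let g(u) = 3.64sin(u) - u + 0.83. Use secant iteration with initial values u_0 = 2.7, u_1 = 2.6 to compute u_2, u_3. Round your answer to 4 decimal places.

g(2.7) = -0.314337, g(2.6) = 0.106425
u_2 = 2.600000 − 0.106425·(2.600000 − 2.700000) / (0.106425 − (-0.314337)) = 2.600000 − (-0.010642)/(0.420762) = 2.625293
g(2.625293) = 0.001648
u_3 = 2.625293 − 0.001648·(2.625293 − 2.600000) / (0.001648 − 0.106425) = 2.625293 − (0.000042)/(-0.104777) = 2.625691

2.6253, 2.6257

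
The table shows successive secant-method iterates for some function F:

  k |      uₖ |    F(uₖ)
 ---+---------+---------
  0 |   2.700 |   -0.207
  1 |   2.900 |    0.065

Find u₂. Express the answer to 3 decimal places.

u₂ = 2.900 − 0.065·(2.900 − 2.700) / (0.065 − (-0.207))
   = 2.900 − (0.01300)/(0.27200) = 2.85221

2.852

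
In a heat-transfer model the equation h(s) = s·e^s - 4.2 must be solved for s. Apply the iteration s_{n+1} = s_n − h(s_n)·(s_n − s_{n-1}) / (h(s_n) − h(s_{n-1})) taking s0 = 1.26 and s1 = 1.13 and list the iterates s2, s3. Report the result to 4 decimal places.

h(1.26) = 0.242031, h(1.13) = -0.701908
s2 = 1.130000 − (-0.701908)·(1.130000 − 1.260000) / (-0.701908 − 0.242031) = 1.130000 − (0.091248)/(-0.943939) = 1.226667
h(1.226667) = -0.017253
s3 = 1.226667 − (-0.017253)·(1.226667 − 1.130000) / (-0.017253 − (-0.701908)) = 1.226667 − (-0.001668)/(0.684655) = 1.229103

1.2267, 1.2291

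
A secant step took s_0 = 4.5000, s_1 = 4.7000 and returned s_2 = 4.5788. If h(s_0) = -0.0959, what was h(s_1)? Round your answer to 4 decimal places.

The secant line through (4.5000, -0.0959) and (4.7000, h(s_1)) crosses zero at s_2 = 4.5788.
So (4.5000, -0.0959), (4.7000, h(s_1)), (4.5788, 0) are collinear:
h(s_1) = -0.0959 · (4.7000 − 4.5788) / (4.5000 − 4.5788) = -0.0959 · (0.121200)/(-0.078800) = 0.147501

0.1475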